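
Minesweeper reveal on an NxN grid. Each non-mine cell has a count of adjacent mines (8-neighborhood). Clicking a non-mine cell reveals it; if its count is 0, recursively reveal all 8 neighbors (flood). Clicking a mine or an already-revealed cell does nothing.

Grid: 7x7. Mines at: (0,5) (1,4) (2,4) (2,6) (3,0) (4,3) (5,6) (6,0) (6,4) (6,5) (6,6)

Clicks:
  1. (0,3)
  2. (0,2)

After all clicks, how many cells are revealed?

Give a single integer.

Click 1 (0,3) count=1: revealed 1 new [(0,3)] -> total=1
Click 2 (0,2) count=0: revealed 14 new [(0,0) (0,1) (0,2) (1,0) (1,1) (1,2) (1,3) (2,0) (2,1) (2,2) (2,3) (3,1) (3,2) (3,3)] -> total=15

Answer: 15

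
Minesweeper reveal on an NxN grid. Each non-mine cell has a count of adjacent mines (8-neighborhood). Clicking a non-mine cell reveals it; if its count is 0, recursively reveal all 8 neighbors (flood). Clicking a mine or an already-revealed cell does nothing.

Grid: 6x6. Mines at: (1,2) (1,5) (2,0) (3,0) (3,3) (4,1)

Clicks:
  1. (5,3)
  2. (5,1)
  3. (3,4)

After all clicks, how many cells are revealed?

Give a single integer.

Answer: 13

Derivation:
Click 1 (5,3) count=0: revealed 12 new [(2,4) (2,5) (3,4) (3,5) (4,2) (4,3) (4,4) (4,5) (5,2) (5,3) (5,4) (5,5)] -> total=12
Click 2 (5,1) count=1: revealed 1 new [(5,1)] -> total=13
Click 3 (3,4) count=1: revealed 0 new [(none)] -> total=13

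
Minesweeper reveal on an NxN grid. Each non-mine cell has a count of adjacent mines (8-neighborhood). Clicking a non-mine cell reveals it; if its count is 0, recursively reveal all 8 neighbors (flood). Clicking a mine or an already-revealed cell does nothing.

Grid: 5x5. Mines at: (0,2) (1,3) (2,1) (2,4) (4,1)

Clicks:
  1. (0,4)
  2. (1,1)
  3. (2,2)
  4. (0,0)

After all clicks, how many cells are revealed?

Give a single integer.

Click 1 (0,4) count=1: revealed 1 new [(0,4)] -> total=1
Click 2 (1,1) count=2: revealed 1 new [(1,1)] -> total=2
Click 3 (2,2) count=2: revealed 1 new [(2,2)] -> total=3
Click 4 (0,0) count=0: revealed 3 new [(0,0) (0,1) (1,0)] -> total=6

Answer: 6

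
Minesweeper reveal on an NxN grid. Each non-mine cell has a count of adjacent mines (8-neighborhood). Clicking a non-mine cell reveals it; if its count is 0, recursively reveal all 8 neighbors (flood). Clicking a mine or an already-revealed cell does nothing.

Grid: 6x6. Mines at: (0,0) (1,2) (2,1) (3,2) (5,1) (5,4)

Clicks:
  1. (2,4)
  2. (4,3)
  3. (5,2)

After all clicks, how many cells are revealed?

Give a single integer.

Answer: 16

Derivation:
Click 1 (2,4) count=0: revealed 15 new [(0,3) (0,4) (0,5) (1,3) (1,4) (1,5) (2,3) (2,4) (2,5) (3,3) (3,4) (3,5) (4,3) (4,4) (4,5)] -> total=15
Click 2 (4,3) count=2: revealed 0 new [(none)] -> total=15
Click 3 (5,2) count=1: revealed 1 new [(5,2)] -> total=16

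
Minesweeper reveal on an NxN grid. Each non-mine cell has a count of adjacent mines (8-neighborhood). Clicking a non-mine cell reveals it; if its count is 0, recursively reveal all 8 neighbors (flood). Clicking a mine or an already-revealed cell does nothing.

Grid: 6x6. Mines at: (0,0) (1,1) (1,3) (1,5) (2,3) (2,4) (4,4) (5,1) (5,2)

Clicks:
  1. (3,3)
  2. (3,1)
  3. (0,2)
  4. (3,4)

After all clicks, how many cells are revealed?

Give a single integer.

Click 1 (3,3) count=3: revealed 1 new [(3,3)] -> total=1
Click 2 (3,1) count=0: revealed 9 new [(2,0) (2,1) (2,2) (3,0) (3,1) (3,2) (4,0) (4,1) (4,2)] -> total=10
Click 3 (0,2) count=2: revealed 1 new [(0,2)] -> total=11
Click 4 (3,4) count=3: revealed 1 new [(3,4)] -> total=12

Answer: 12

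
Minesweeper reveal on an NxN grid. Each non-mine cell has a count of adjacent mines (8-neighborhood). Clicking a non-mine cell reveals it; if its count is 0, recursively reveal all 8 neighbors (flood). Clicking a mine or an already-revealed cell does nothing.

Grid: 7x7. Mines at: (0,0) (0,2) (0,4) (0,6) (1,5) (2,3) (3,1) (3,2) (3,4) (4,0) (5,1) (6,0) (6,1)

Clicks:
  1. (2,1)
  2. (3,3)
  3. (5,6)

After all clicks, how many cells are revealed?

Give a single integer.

Answer: 21

Derivation:
Click 1 (2,1) count=2: revealed 1 new [(2,1)] -> total=1
Click 2 (3,3) count=3: revealed 1 new [(3,3)] -> total=2
Click 3 (5,6) count=0: revealed 19 new [(2,5) (2,6) (3,5) (3,6) (4,2) (4,3) (4,4) (4,5) (4,6) (5,2) (5,3) (5,4) (5,5) (5,6) (6,2) (6,3) (6,4) (6,5) (6,6)] -> total=21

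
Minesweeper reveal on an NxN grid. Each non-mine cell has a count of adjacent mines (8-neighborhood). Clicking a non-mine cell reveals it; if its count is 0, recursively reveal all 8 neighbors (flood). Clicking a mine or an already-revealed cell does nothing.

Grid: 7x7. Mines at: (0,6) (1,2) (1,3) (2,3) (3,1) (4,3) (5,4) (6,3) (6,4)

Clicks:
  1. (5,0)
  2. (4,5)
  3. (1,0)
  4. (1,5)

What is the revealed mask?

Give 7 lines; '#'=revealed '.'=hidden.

Click 1 (5,0) count=0: revealed 9 new [(4,0) (4,1) (4,2) (5,0) (5,1) (5,2) (6,0) (6,1) (6,2)] -> total=9
Click 2 (4,5) count=1: revealed 1 new [(4,5)] -> total=10
Click 3 (1,0) count=0: revealed 6 new [(0,0) (0,1) (1,0) (1,1) (2,0) (2,1)] -> total=16
Click 4 (1,5) count=1: revealed 1 new [(1,5)] -> total=17

Answer: ##.....
##...#.
##.....
.......
###..#.
###....
###....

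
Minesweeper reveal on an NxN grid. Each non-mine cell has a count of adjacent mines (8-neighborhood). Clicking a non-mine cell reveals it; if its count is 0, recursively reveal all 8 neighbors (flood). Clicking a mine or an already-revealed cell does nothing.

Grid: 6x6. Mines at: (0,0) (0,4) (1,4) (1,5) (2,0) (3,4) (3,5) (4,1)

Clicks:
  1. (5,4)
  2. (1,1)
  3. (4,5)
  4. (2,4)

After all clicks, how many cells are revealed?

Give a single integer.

Click 1 (5,4) count=0: revealed 8 new [(4,2) (4,3) (4,4) (4,5) (5,2) (5,3) (5,4) (5,5)] -> total=8
Click 2 (1,1) count=2: revealed 1 new [(1,1)] -> total=9
Click 3 (4,5) count=2: revealed 0 new [(none)] -> total=9
Click 4 (2,4) count=4: revealed 1 new [(2,4)] -> total=10

Answer: 10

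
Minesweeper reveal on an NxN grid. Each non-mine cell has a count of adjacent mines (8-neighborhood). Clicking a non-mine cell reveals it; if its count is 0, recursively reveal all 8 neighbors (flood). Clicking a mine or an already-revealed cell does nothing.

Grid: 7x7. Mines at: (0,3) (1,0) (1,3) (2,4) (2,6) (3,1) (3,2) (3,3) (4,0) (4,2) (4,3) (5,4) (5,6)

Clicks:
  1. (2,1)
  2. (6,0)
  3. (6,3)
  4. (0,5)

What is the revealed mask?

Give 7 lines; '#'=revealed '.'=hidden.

Click 1 (2,1) count=3: revealed 1 new [(2,1)] -> total=1
Click 2 (6,0) count=0: revealed 8 new [(5,0) (5,1) (5,2) (5,3) (6,0) (6,1) (6,2) (6,3)] -> total=9
Click 3 (6,3) count=1: revealed 0 new [(none)] -> total=9
Click 4 (0,5) count=0: revealed 6 new [(0,4) (0,5) (0,6) (1,4) (1,5) (1,6)] -> total=15

Answer: ....###
....###
.#.....
.......
.......
####...
####...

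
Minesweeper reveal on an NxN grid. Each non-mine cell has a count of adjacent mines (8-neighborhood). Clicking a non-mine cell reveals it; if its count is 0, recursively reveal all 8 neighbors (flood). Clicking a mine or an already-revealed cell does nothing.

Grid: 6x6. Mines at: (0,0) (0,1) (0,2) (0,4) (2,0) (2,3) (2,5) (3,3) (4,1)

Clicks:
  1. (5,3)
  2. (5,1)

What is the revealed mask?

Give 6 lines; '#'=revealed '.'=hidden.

Answer: ......
......
......
....##
..####
.#####

Derivation:
Click 1 (5,3) count=0: revealed 10 new [(3,4) (3,5) (4,2) (4,3) (4,4) (4,5) (5,2) (5,3) (5,4) (5,5)] -> total=10
Click 2 (5,1) count=1: revealed 1 new [(5,1)] -> total=11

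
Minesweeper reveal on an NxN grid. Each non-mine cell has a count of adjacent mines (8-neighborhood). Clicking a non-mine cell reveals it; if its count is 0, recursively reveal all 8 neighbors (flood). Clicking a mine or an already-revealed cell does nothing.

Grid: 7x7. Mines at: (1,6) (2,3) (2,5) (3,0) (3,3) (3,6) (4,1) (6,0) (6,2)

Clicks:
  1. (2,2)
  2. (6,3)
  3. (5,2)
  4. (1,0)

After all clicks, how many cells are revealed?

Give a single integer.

Click 1 (2,2) count=2: revealed 1 new [(2,2)] -> total=1
Click 2 (6,3) count=1: revealed 1 new [(6,3)] -> total=2
Click 3 (5,2) count=2: revealed 1 new [(5,2)] -> total=3
Click 4 (1,0) count=0: revealed 14 new [(0,0) (0,1) (0,2) (0,3) (0,4) (0,5) (1,0) (1,1) (1,2) (1,3) (1,4) (1,5) (2,0) (2,1)] -> total=17

Answer: 17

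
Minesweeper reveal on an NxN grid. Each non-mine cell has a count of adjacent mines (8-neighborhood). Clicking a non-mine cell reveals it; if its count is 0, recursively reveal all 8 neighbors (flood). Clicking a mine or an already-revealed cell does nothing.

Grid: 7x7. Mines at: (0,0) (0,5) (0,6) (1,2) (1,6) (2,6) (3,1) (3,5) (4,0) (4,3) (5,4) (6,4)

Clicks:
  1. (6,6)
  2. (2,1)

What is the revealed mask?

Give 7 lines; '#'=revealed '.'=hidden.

Click 1 (6,6) count=0: revealed 6 new [(4,5) (4,6) (5,5) (5,6) (6,5) (6,6)] -> total=6
Click 2 (2,1) count=2: revealed 1 new [(2,1)] -> total=7

Answer: .......
.......
.#.....
.......
.....##
.....##
.....##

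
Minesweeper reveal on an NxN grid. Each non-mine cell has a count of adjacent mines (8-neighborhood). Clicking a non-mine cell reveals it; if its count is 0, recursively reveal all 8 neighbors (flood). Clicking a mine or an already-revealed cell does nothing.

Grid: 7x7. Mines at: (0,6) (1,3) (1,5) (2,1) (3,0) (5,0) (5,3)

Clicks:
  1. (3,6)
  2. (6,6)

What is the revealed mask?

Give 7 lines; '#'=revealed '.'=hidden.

Click 1 (3,6) count=0: revealed 21 new [(2,2) (2,3) (2,4) (2,5) (2,6) (3,2) (3,3) (3,4) (3,5) (3,6) (4,2) (4,3) (4,4) (4,5) (4,6) (5,4) (5,5) (5,6) (6,4) (6,5) (6,6)] -> total=21
Click 2 (6,6) count=0: revealed 0 new [(none)] -> total=21

Answer: .......
.......
..#####
..#####
..#####
....###
....###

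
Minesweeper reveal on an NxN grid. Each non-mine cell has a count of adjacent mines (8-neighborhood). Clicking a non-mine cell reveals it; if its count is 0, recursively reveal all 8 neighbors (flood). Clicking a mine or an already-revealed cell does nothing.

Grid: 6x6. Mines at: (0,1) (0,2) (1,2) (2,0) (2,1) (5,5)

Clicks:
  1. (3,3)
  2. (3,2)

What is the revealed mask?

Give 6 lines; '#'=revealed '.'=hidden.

Answer: ...###
...###
..####
######
######
#####.

Derivation:
Click 1 (3,3) count=0: revealed 27 new [(0,3) (0,4) (0,5) (1,3) (1,4) (1,5) (2,2) (2,3) (2,4) (2,5) (3,0) (3,1) (3,2) (3,3) (3,4) (3,5) (4,0) (4,1) (4,2) (4,3) (4,4) (4,5) (5,0) (5,1) (5,2) (5,3) (5,4)] -> total=27
Click 2 (3,2) count=1: revealed 0 new [(none)] -> total=27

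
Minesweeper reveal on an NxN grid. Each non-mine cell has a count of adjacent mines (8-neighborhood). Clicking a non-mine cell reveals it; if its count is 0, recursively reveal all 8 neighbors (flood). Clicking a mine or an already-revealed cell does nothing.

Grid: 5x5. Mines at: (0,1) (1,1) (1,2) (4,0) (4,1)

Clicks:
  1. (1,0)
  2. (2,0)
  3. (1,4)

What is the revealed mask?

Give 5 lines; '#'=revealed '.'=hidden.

Click 1 (1,0) count=2: revealed 1 new [(1,0)] -> total=1
Click 2 (2,0) count=1: revealed 1 new [(2,0)] -> total=2
Click 3 (1,4) count=0: revealed 13 new [(0,3) (0,4) (1,3) (1,4) (2,2) (2,3) (2,4) (3,2) (3,3) (3,4) (4,2) (4,3) (4,4)] -> total=15

Answer: ...##
#..##
#.###
..###
..###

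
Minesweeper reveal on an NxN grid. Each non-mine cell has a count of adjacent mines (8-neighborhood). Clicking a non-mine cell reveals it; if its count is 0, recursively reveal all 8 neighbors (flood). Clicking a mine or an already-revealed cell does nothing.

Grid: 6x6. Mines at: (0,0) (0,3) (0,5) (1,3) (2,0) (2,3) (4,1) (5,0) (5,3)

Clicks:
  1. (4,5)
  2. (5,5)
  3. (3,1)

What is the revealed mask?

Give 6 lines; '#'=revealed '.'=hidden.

Answer: ......
....##
....##
.#..##
....##
....##

Derivation:
Click 1 (4,5) count=0: revealed 10 new [(1,4) (1,5) (2,4) (2,5) (3,4) (3,5) (4,4) (4,5) (5,4) (5,5)] -> total=10
Click 2 (5,5) count=0: revealed 0 new [(none)] -> total=10
Click 3 (3,1) count=2: revealed 1 new [(3,1)] -> total=11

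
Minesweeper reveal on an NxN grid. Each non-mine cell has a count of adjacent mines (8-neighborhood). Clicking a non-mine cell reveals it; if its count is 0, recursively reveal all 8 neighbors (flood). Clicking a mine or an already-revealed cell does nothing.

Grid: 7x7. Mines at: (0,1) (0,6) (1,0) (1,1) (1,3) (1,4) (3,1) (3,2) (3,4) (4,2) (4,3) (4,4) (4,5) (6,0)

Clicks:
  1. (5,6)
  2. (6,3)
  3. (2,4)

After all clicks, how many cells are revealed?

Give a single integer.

Click 1 (5,6) count=1: revealed 1 new [(5,6)] -> total=1
Click 2 (6,3) count=0: revealed 11 new [(5,1) (5,2) (5,3) (5,4) (5,5) (6,1) (6,2) (6,3) (6,4) (6,5) (6,6)] -> total=12
Click 3 (2,4) count=3: revealed 1 new [(2,4)] -> total=13

Answer: 13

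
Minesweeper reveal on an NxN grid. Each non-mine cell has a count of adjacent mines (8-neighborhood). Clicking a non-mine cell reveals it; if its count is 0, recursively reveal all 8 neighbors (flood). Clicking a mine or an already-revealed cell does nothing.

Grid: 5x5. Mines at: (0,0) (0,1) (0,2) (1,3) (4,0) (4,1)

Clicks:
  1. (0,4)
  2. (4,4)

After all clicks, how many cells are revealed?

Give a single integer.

Click 1 (0,4) count=1: revealed 1 new [(0,4)] -> total=1
Click 2 (4,4) count=0: revealed 9 new [(2,2) (2,3) (2,4) (3,2) (3,3) (3,4) (4,2) (4,3) (4,4)] -> total=10

Answer: 10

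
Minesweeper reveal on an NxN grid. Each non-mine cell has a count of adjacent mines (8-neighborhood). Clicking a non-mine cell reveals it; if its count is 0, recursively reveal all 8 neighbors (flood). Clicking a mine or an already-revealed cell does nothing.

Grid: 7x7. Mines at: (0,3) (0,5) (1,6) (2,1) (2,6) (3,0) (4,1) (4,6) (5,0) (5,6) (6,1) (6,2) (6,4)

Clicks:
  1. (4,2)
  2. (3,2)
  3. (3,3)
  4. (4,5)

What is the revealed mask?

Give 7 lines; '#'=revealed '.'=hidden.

Click 1 (4,2) count=1: revealed 1 new [(4,2)] -> total=1
Click 2 (3,2) count=2: revealed 1 new [(3,2)] -> total=2
Click 3 (3,3) count=0: revealed 18 new [(1,2) (1,3) (1,4) (1,5) (2,2) (2,3) (2,4) (2,5) (3,3) (3,4) (3,5) (4,3) (4,4) (4,5) (5,2) (5,3) (5,4) (5,5)] -> total=20
Click 4 (4,5) count=2: revealed 0 new [(none)] -> total=20

Answer: .......
..####.
..####.
..####.
..####.
..####.
.......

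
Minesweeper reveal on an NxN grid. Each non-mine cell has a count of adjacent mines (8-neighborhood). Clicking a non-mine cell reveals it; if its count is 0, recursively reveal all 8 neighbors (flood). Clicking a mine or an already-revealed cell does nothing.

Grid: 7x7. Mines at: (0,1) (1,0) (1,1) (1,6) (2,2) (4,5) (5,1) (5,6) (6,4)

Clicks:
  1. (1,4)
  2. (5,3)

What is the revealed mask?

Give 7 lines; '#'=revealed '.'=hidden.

Click 1 (1,4) count=0: revealed 14 new [(0,2) (0,3) (0,4) (0,5) (1,2) (1,3) (1,4) (1,5) (2,3) (2,4) (2,5) (3,3) (3,4) (3,5)] -> total=14
Click 2 (5,3) count=1: revealed 1 new [(5,3)] -> total=15

Answer: ..####.
..####.
...###.
...###.
.......
...#...
.......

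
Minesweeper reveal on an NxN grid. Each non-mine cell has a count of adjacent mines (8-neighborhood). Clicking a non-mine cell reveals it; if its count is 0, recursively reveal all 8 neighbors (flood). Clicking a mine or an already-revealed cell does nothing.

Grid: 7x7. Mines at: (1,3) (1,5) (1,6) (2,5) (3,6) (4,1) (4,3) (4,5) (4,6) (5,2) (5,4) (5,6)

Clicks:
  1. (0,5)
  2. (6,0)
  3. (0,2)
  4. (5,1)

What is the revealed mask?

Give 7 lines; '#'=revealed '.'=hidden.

Answer: ..#..#.
.......
.......
.......
.......
##.....
##.....

Derivation:
Click 1 (0,5) count=2: revealed 1 new [(0,5)] -> total=1
Click 2 (6,0) count=0: revealed 4 new [(5,0) (5,1) (6,0) (6,1)] -> total=5
Click 3 (0,2) count=1: revealed 1 new [(0,2)] -> total=6
Click 4 (5,1) count=2: revealed 0 new [(none)] -> total=6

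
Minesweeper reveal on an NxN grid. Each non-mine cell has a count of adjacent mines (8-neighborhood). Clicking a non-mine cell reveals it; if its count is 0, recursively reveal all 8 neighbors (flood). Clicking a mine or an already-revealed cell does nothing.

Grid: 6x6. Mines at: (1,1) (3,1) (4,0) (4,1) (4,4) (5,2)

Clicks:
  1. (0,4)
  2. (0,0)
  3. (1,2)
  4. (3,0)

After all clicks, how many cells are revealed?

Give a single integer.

Answer: 18

Derivation:
Click 1 (0,4) count=0: revealed 16 new [(0,2) (0,3) (0,4) (0,5) (1,2) (1,3) (1,4) (1,5) (2,2) (2,3) (2,4) (2,5) (3,2) (3,3) (3,4) (3,5)] -> total=16
Click 2 (0,0) count=1: revealed 1 new [(0,0)] -> total=17
Click 3 (1,2) count=1: revealed 0 new [(none)] -> total=17
Click 4 (3,0) count=3: revealed 1 new [(3,0)] -> total=18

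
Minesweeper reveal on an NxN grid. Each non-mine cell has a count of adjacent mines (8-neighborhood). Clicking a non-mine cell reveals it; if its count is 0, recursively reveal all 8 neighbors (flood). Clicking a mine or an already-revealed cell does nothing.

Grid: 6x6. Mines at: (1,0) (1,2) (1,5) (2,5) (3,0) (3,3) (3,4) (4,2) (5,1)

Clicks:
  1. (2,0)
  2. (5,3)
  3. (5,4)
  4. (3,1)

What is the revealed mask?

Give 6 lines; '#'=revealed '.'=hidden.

Answer: ......
......
#.....
.#....
...###
...###

Derivation:
Click 1 (2,0) count=2: revealed 1 new [(2,0)] -> total=1
Click 2 (5,3) count=1: revealed 1 new [(5,3)] -> total=2
Click 3 (5,4) count=0: revealed 5 new [(4,3) (4,4) (4,5) (5,4) (5,5)] -> total=7
Click 4 (3,1) count=2: revealed 1 new [(3,1)] -> total=8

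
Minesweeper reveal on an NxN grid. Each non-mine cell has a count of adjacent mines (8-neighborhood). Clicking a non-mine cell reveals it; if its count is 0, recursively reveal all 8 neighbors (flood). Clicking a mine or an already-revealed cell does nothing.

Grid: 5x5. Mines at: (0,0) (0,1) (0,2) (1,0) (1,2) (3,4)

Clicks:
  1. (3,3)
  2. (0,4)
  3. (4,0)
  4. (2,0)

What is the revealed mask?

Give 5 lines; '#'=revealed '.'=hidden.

Answer: ...##
...##
#####
####.
####.

Derivation:
Click 1 (3,3) count=1: revealed 1 new [(3,3)] -> total=1
Click 2 (0,4) count=0: revealed 6 new [(0,3) (0,4) (1,3) (1,4) (2,3) (2,4)] -> total=7
Click 3 (4,0) count=0: revealed 10 new [(2,0) (2,1) (2,2) (3,0) (3,1) (3,2) (4,0) (4,1) (4,2) (4,3)] -> total=17
Click 4 (2,0) count=1: revealed 0 new [(none)] -> total=17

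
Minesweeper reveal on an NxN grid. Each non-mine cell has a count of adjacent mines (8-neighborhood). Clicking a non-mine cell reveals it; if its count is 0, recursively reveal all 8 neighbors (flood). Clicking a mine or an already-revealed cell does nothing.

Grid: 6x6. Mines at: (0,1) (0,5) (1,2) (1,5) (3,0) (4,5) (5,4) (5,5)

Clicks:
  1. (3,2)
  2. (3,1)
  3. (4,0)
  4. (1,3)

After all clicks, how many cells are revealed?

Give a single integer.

Answer: 18

Derivation:
Click 1 (3,2) count=0: revealed 17 new [(2,1) (2,2) (2,3) (2,4) (3,1) (3,2) (3,3) (3,4) (4,0) (4,1) (4,2) (4,3) (4,4) (5,0) (5,1) (5,2) (5,3)] -> total=17
Click 2 (3,1) count=1: revealed 0 new [(none)] -> total=17
Click 3 (4,0) count=1: revealed 0 new [(none)] -> total=17
Click 4 (1,3) count=1: revealed 1 new [(1,3)] -> total=18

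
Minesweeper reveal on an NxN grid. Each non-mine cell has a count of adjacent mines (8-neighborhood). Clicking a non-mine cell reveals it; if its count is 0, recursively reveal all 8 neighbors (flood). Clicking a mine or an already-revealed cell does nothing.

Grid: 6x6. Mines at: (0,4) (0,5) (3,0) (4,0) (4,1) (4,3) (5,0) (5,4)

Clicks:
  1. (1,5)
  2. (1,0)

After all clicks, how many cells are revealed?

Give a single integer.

Answer: 23

Derivation:
Click 1 (1,5) count=2: revealed 1 new [(1,5)] -> total=1
Click 2 (1,0) count=0: revealed 22 new [(0,0) (0,1) (0,2) (0,3) (1,0) (1,1) (1,2) (1,3) (1,4) (2,0) (2,1) (2,2) (2,3) (2,4) (2,5) (3,1) (3,2) (3,3) (3,4) (3,5) (4,4) (4,5)] -> total=23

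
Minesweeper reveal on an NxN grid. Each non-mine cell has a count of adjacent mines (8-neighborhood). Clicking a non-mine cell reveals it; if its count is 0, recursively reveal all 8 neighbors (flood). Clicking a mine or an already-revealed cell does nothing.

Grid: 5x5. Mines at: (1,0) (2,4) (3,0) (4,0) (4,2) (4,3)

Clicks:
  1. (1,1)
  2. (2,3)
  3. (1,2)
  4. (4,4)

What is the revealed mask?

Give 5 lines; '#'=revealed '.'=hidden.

Click 1 (1,1) count=1: revealed 1 new [(1,1)] -> total=1
Click 2 (2,3) count=1: revealed 1 new [(2,3)] -> total=2
Click 3 (1,2) count=0: revealed 12 new [(0,1) (0,2) (0,3) (0,4) (1,2) (1,3) (1,4) (2,1) (2,2) (3,1) (3,2) (3,3)] -> total=14
Click 4 (4,4) count=1: revealed 1 new [(4,4)] -> total=15

Answer: .####
.####
.###.
.###.
....#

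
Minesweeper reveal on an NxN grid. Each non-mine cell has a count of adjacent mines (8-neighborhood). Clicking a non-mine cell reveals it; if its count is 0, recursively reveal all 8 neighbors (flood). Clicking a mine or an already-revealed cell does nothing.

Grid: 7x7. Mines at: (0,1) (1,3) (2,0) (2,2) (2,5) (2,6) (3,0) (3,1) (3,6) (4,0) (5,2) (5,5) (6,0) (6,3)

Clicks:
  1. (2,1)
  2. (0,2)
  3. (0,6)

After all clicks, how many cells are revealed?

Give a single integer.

Answer: 8

Derivation:
Click 1 (2,1) count=4: revealed 1 new [(2,1)] -> total=1
Click 2 (0,2) count=2: revealed 1 new [(0,2)] -> total=2
Click 3 (0,6) count=0: revealed 6 new [(0,4) (0,5) (0,6) (1,4) (1,5) (1,6)] -> total=8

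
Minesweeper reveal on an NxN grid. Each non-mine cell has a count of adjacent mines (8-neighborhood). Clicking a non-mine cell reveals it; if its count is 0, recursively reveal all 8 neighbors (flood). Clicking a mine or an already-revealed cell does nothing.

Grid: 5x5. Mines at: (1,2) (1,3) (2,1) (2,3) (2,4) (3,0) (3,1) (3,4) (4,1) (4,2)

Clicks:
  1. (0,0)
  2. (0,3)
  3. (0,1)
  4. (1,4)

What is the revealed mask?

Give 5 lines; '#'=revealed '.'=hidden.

Answer: ##.#.
##..#
.....
.....
.....

Derivation:
Click 1 (0,0) count=0: revealed 4 new [(0,0) (0,1) (1,0) (1,1)] -> total=4
Click 2 (0,3) count=2: revealed 1 new [(0,3)] -> total=5
Click 3 (0,1) count=1: revealed 0 new [(none)] -> total=5
Click 4 (1,4) count=3: revealed 1 new [(1,4)] -> total=6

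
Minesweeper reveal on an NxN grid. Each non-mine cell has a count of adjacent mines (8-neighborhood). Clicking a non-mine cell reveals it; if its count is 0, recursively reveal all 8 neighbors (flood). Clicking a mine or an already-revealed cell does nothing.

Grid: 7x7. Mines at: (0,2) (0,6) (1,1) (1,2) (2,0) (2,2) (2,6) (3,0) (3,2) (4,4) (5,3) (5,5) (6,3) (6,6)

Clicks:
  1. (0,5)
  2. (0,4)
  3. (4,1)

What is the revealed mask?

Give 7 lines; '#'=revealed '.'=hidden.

Answer: ...###.
...###.
...###.
...###.
.#.....
.......
.......

Derivation:
Click 1 (0,5) count=1: revealed 1 new [(0,5)] -> total=1
Click 2 (0,4) count=0: revealed 11 new [(0,3) (0,4) (1,3) (1,4) (1,5) (2,3) (2,4) (2,5) (3,3) (3,4) (3,5)] -> total=12
Click 3 (4,1) count=2: revealed 1 new [(4,1)] -> total=13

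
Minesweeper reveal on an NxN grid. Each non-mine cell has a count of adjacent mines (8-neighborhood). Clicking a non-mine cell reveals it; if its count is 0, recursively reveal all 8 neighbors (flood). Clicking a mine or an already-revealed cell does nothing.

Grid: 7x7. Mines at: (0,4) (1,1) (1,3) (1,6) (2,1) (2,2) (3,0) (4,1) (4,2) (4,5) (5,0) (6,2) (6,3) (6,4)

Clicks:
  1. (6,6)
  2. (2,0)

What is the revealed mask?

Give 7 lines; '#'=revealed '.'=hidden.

Click 1 (6,6) count=0: revealed 4 new [(5,5) (5,6) (6,5) (6,6)] -> total=4
Click 2 (2,0) count=3: revealed 1 new [(2,0)] -> total=5

Answer: .......
.......
#......
.......
.......
.....##
.....##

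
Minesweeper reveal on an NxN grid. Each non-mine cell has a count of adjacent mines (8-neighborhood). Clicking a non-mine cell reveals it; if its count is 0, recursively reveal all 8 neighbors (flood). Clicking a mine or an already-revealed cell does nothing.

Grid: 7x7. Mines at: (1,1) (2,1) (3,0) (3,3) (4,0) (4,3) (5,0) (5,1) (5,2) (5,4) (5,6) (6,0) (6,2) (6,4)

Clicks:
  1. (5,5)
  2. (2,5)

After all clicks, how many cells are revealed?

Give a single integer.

Answer: 22

Derivation:
Click 1 (5,5) count=3: revealed 1 new [(5,5)] -> total=1
Click 2 (2,5) count=0: revealed 21 new [(0,2) (0,3) (0,4) (0,5) (0,6) (1,2) (1,3) (1,4) (1,5) (1,6) (2,2) (2,3) (2,4) (2,5) (2,6) (3,4) (3,5) (3,6) (4,4) (4,5) (4,6)] -> total=22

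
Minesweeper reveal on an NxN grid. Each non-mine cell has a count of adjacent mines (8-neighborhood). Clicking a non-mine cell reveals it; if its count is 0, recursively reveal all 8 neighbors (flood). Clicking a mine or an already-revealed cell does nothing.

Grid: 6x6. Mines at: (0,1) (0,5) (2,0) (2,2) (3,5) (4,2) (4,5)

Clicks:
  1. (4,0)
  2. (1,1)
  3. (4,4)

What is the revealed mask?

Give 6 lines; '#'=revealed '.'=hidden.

Answer: ......
.#....
......
##....
##..#.
##....

Derivation:
Click 1 (4,0) count=0: revealed 6 new [(3,0) (3,1) (4,0) (4,1) (5,0) (5,1)] -> total=6
Click 2 (1,1) count=3: revealed 1 new [(1,1)] -> total=7
Click 3 (4,4) count=2: revealed 1 new [(4,4)] -> total=8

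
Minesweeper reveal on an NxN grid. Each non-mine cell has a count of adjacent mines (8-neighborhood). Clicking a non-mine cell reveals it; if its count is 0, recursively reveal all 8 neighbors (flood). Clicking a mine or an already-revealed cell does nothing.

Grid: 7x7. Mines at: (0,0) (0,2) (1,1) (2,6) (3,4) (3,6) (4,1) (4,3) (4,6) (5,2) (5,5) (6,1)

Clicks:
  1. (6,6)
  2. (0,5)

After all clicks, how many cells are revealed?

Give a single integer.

Click 1 (6,6) count=1: revealed 1 new [(6,6)] -> total=1
Click 2 (0,5) count=0: revealed 11 new [(0,3) (0,4) (0,5) (0,6) (1,3) (1,4) (1,5) (1,6) (2,3) (2,4) (2,5)] -> total=12

Answer: 12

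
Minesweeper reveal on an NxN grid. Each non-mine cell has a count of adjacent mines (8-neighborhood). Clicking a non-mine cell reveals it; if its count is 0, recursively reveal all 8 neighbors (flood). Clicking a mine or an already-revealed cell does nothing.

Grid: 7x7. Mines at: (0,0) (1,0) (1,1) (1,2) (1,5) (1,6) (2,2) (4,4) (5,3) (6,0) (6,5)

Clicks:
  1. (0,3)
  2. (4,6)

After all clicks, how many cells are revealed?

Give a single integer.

Click 1 (0,3) count=1: revealed 1 new [(0,3)] -> total=1
Click 2 (4,6) count=0: revealed 8 new [(2,5) (2,6) (3,5) (3,6) (4,5) (4,6) (5,5) (5,6)] -> total=9

Answer: 9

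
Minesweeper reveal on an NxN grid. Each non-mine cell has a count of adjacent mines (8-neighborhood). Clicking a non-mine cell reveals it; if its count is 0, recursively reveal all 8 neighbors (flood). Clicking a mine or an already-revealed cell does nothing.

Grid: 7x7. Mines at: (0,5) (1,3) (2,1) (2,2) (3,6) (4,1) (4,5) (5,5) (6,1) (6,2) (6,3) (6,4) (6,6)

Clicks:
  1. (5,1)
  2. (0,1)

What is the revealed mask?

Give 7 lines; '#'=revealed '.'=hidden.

Click 1 (5,1) count=3: revealed 1 new [(5,1)] -> total=1
Click 2 (0,1) count=0: revealed 6 new [(0,0) (0,1) (0,2) (1,0) (1,1) (1,2)] -> total=7

Answer: ###....
###....
.......
.......
.......
.#.....
.......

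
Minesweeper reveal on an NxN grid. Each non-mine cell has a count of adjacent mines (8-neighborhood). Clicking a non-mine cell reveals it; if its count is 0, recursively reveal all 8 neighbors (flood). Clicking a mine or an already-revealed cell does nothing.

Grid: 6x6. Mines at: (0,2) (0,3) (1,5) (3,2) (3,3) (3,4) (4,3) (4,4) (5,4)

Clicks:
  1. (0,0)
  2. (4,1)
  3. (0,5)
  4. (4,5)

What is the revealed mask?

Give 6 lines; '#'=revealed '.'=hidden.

Click 1 (0,0) count=0: revealed 14 new [(0,0) (0,1) (1,0) (1,1) (2,0) (2,1) (3,0) (3,1) (4,0) (4,1) (4,2) (5,0) (5,1) (5,2)] -> total=14
Click 2 (4,1) count=1: revealed 0 new [(none)] -> total=14
Click 3 (0,5) count=1: revealed 1 new [(0,5)] -> total=15
Click 4 (4,5) count=3: revealed 1 new [(4,5)] -> total=16

Answer: ##...#
##....
##....
##....
###..#
###...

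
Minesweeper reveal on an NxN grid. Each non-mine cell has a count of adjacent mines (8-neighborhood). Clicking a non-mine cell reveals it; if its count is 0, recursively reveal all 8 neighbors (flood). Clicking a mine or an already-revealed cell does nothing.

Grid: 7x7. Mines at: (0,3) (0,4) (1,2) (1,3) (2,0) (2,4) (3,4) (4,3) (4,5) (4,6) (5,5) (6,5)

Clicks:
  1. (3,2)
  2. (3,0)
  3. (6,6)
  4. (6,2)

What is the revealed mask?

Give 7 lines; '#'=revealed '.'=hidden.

Answer: .......
.......
.......
###....
###....
#####..
#####.#

Derivation:
Click 1 (3,2) count=1: revealed 1 new [(3,2)] -> total=1
Click 2 (3,0) count=1: revealed 1 new [(3,0)] -> total=2
Click 3 (6,6) count=2: revealed 1 new [(6,6)] -> total=3
Click 4 (6,2) count=0: revealed 14 new [(3,1) (4,0) (4,1) (4,2) (5,0) (5,1) (5,2) (5,3) (5,4) (6,0) (6,1) (6,2) (6,3) (6,4)] -> total=17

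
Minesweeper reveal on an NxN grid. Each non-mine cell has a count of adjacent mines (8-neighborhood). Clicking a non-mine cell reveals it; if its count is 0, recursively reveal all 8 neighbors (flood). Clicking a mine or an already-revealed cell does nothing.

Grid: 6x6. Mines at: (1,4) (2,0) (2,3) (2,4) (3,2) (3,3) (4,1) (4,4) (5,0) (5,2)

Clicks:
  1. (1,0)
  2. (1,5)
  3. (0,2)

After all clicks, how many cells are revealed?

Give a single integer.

Answer: 9

Derivation:
Click 1 (1,0) count=1: revealed 1 new [(1,0)] -> total=1
Click 2 (1,5) count=2: revealed 1 new [(1,5)] -> total=2
Click 3 (0,2) count=0: revealed 7 new [(0,0) (0,1) (0,2) (0,3) (1,1) (1,2) (1,3)] -> total=9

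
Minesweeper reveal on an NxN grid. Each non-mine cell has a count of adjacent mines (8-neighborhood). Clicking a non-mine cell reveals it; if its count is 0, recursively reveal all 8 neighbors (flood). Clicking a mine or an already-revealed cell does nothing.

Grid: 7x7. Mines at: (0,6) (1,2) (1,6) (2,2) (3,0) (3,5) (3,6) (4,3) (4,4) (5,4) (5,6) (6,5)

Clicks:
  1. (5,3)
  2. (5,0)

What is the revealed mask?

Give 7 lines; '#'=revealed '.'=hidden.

Answer: .......
.......
.......
.......
###....
####...
####...

Derivation:
Click 1 (5,3) count=3: revealed 1 new [(5,3)] -> total=1
Click 2 (5,0) count=0: revealed 10 new [(4,0) (4,1) (4,2) (5,0) (5,1) (5,2) (6,0) (6,1) (6,2) (6,3)] -> total=11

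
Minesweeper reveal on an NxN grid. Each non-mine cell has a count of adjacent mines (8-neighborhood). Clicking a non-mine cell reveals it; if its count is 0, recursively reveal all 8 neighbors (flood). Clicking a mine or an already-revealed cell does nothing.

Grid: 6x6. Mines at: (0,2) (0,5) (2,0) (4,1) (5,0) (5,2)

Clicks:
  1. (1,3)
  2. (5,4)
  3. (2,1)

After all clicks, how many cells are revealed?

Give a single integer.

Click 1 (1,3) count=1: revealed 1 new [(1,3)] -> total=1
Click 2 (5,4) count=0: revealed 21 new [(1,1) (1,2) (1,4) (1,5) (2,1) (2,2) (2,3) (2,4) (2,5) (3,1) (3,2) (3,3) (3,4) (3,5) (4,2) (4,3) (4,4) (4,5) (5,3) (5,4) (5,5)] -> total=22
Click 3 (2,1) count=1: revealed 0 new [(none)] -> total=22

Answer: 22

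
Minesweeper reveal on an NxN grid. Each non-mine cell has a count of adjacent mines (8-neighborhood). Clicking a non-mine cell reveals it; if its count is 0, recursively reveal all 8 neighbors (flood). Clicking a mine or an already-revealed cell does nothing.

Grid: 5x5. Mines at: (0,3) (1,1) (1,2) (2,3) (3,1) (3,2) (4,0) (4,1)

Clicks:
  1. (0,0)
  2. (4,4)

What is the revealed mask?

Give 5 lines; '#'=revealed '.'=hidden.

Click 1 (0,0) count=1: revealed 1 new [(0,0)] -> total=1
Click 2 (4,4) count=0: revealed 4 new [(3,3) (3,4) (4,3) (4,4)] -> total=5

Answer: #....
.....
.....
...##
...##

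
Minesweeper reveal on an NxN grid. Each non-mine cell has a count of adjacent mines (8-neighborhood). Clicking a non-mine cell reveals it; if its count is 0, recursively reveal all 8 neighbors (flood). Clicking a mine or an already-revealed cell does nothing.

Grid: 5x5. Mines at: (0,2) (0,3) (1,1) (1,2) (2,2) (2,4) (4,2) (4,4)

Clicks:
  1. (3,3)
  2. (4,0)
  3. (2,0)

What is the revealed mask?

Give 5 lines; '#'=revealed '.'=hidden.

Answer: .....
.....
##...
##.#.
##...

Derivation:
Click 1 (3,3) count=4: revealed 1 new [(3,3)] -> total=1
Click 2 (4,0) count=0: revealed 6 new [(2,0) (2,1) (3,0) (3,1) (4,0) (4,1)] -> total=7
Click 3 (2,0) count=1: revealed 0 new [(none)] -> total=7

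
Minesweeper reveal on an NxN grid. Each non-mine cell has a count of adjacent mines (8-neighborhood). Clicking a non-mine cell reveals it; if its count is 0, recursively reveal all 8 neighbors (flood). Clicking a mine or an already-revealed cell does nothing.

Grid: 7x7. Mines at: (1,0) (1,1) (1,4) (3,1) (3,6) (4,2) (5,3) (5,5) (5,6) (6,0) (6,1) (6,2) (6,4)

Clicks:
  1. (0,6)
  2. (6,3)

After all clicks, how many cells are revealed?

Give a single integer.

Click 1 (0,6) count=0: revealed 6 new [(0,5) (0,6) (1,5) (1,6) (2,5) (2,6)] -> total=6
Click 2 (6,3) count=3: revealed 1 new [(6,3)] -> total=7

Answer: 7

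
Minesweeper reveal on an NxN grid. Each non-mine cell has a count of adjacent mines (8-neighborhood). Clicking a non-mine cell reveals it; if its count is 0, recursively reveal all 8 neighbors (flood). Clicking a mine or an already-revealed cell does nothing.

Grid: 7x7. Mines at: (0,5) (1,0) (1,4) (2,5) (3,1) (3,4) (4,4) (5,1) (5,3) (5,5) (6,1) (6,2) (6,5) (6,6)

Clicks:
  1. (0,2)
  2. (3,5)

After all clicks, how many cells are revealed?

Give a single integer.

Answer: 10

Derivation:
Click 1 (0,2) count=0: revealed 9 new [(0,1) (0,2) (0,3) (1,1) (1,2) (1,3) (2,1) (2,2) (2,3)] -> total=9
Click 2 (3,5) count=3: revealed 1 new [(3,5)] -> total=10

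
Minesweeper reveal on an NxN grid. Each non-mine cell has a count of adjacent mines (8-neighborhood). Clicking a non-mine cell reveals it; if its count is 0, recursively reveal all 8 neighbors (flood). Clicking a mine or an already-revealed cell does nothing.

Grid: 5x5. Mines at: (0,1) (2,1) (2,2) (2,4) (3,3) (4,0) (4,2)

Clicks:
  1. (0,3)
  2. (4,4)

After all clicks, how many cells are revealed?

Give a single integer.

Click 1 (0,3) count=0: revealed 6 new [(0,2) (0,3) (0,4) (1,2) (1,3) (1,4)] -> total=6
Click 2 (4,4) count=1: revealed 1 new [(4,4)] -> total=7

Answer: 7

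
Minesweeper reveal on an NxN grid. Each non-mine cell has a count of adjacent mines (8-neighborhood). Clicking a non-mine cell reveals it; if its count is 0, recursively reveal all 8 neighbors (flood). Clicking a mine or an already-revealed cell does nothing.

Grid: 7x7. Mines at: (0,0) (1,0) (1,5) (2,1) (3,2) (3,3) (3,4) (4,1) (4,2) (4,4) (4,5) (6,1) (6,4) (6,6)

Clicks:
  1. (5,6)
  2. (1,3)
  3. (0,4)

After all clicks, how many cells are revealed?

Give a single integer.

Answer: 12

Derivation:
Click 1 (5,6) count=2: revealed 1 new [(5,6)] -> total=1
Click 2 (1,3) count=0: revealed 11 new [(0,1) (0,2) (0,3) (0,4) (1,1) (1,2) (1,3) (1,4) (2,2) (2,3) (2,4)] -> total=12
Click 3 (0,4) count=1: revealed 0 new [(none)] -> total=12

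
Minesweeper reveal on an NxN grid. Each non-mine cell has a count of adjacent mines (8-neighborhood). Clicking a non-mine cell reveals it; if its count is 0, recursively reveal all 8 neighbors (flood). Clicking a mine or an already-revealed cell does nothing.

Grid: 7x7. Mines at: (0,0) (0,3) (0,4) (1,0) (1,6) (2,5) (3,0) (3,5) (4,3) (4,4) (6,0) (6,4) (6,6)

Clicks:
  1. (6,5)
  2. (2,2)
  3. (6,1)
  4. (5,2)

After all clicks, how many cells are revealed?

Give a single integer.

Answer: 15

Derivation:
Click 1 (6,5) count=2: revealed 1 new [(6,5)] -> total=1
Click 2 (2,2) count=0: revealed 12 new [(1,1) (1,2) (1,3) (1,4) (2,1) (2,2) (2,3) (2,4) (3,1) (3,2) (3,3) (3,4)] -> total=13
Click 3 (6,1) count=1: revealed 1 new [(6,1)] -> total=14
Click 4 (5,2) count=1: revealed 1 new [(5,2)] -> total=15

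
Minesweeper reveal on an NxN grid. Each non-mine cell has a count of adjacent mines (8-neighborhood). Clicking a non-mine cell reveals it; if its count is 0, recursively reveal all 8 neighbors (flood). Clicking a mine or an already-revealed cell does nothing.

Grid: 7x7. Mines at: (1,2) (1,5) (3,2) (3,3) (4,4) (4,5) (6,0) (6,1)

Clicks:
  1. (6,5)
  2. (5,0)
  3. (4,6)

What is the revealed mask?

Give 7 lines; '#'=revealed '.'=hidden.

Answer: .......
.......
.......
.......
......#
#.#####
..#####

Derivation:
Click 1 (6,5) count=0: revealed 10 new [(5,2) (5,3) (5,4) (5,5) (5,6) (6,2) (6,3) (6,4) (6,5) (6,6)] -> total=10
Click 2 (5,0) count=2: revealed 1 new [(5,0)] -> total=11
Click 3 (4,6) count=1: revealed 1 new [(4,6)] -> total=12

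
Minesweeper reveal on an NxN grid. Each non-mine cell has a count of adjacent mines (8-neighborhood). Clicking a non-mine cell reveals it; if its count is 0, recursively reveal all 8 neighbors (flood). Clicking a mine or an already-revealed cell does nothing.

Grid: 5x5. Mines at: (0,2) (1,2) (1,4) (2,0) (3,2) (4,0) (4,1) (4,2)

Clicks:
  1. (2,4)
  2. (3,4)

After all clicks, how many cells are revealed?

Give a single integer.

Answer: 6

Derivation:
Click 1 (2,4) count=1: revealed 1 new [(2,4)] -> total=1
Click 2 (3,4) count=0: revealed 5 new [(2,3) (3,3) (3,4) (4,3) (4,4)] -> total=6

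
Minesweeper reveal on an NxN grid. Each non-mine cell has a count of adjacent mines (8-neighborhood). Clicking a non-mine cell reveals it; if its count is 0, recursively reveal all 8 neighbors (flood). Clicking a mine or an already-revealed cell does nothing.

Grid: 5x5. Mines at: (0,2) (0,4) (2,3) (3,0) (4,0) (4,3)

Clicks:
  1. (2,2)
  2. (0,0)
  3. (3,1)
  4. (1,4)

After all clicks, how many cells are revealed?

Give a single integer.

Answer: 9

Derivation:
Click 1 (2,2) count=1: revealed 1 new [(2,2)] -> total=1
Click 2 (0,0) count=0: revealed 6 new [(0,0) (0,1) (1,0) (1,1) (2,0) (2,1)] -> total=7
Click 3 (3,1) count=2: revealed 1 new [(3,1)] -> total=8
Click 4 (1,4) count=2: revealed 1 new [(1,4)] -> total=9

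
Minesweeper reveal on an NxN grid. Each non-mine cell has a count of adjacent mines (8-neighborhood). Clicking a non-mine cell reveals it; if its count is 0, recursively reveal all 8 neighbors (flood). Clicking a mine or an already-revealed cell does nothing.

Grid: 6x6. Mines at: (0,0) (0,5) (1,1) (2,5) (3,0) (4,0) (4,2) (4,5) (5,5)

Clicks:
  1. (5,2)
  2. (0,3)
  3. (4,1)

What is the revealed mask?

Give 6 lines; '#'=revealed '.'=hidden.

Click 1 (5,2) count=1: revealed 1 new [(5,2)] -> total=1
Click 2 (0,3) count=0: revealed 12 new [(0,2) (0,3) (0,4) (1,2) (1,3) (1,4) (2,2) (2,3) (2,4) (3,2) (3,3) (3,4)] -> total=13
Click 3 (4,1) count=3: revealed 1 new [(4,1)] -> total=14

Answer: ..###.
..###.
..###.
..###.
.#....
..#...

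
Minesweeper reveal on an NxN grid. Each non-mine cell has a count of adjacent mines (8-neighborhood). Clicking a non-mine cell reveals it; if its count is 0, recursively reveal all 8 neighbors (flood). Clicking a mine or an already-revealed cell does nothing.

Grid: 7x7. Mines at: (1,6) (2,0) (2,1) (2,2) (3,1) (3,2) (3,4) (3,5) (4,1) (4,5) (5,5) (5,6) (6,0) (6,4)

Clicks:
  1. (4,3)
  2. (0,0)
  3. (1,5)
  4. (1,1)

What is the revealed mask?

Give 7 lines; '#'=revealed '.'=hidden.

Click 1 (4,3) count=2: revealed 1 new [(4,3)] -> total=1
Click 2 (0,0) count=0: revealed 15 new [(0,0) (0,1) (0,2) (0,3) (0,4) (0,5) (1,0) (1,1) (1,2) (1,3) (1,4) (1,5) (2,3) (2,4) (2,5)] -> total=16
Click 3 (1,5) count=1: revealed 0 new [(none)] -> total=16
Click 4 (1,1) count=3: revealed 0 new [(none)] -> total=16

Answer: ######.
######.
...###.
.......
...#...
.......
.......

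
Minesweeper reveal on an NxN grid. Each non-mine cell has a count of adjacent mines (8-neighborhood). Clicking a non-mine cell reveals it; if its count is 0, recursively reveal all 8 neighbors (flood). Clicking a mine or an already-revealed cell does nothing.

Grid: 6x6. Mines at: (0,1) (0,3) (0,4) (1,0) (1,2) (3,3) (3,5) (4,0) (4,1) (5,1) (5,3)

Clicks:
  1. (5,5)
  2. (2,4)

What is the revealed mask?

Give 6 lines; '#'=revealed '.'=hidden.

Answer: ......
......
....#.
......
....##
....##

Derivation:
Click 1 (5,5) count=0: revealed 4 new [(4,4) (4,5) (5,4) (5,5)] -> total=4
Click 2 (2,4) count=2: revealed 1 new [(2,4)] -> total=5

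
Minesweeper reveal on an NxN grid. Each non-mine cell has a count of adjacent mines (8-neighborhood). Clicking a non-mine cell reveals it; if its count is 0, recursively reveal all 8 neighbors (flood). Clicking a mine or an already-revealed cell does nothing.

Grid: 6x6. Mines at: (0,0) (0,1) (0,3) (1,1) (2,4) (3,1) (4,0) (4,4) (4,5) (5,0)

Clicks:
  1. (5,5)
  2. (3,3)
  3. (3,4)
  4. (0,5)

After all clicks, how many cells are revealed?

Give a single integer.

Answer: 7

Derivation:
Click 1 (5,5) count=2: revealed 1 new [(5,5)] -> total=1
Click 2 (3,3) count=2: revealed 1 new [(3,3)] -> total=2
Click 3 (3,4) count=3: revealed 1 new [(3,4)] -> total=3
Click 4 (0,5) count=0: revealed 4 new [(0,4) (0,5) (1,4) (1,5)] -> total=7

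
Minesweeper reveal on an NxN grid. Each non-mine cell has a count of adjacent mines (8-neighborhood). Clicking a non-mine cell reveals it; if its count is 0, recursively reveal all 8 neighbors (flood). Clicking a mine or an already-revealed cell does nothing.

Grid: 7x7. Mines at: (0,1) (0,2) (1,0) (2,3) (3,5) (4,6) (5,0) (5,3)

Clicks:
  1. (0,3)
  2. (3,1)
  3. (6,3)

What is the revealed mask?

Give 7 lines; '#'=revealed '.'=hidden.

Answer: ...#...
.......
###....
###....
###....
.......
...#...

Derivation:
Click 1 (0,3) count=1: revealed 1 new [(0,3)] -> total=1
Click 2 (3,1) count=0: revealed 9 new [(2,0) (2,1) (2,2) (3,0) (3,1) (3,2) (4,0) (4,1) (4,2)] -> total=10
Click 3 (6,3) count=1: revealed 1 new [(6,3)] -> total=11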